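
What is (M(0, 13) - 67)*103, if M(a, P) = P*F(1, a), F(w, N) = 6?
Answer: 1133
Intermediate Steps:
M(a, P) = 6*P (M(a, P) = P*6 = 6*P)
(M(0, 13) - 67)*103 = (6*13 - 67)*103 = (78 - 67)*103 = 11*103 = 1133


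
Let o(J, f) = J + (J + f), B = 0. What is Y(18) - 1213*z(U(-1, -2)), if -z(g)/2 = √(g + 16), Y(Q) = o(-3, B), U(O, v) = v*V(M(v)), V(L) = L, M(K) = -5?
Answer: -6 + 2426*√26 ≈ 12364.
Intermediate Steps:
U(O, v) = -5*v (U(O, v) = v*(-5) = -5*v)
o(J, f) = f + 2*J
Y(Q) = -6 (Y(Q) = 0 + 2*(-3) = 0 - 6 = -6)
z(g) = -2*√(16 + g) (z(g) = -2*√(g + 16) = -2*√(16 + g))
Y(18) - 1213*z(U(-1, -2)) = -6 - (-2426)*√(16 - 5*(-2)) = -6 - (-2426)*√(16 + 10) = -6 - (-2426)*√26 = -6 + 2426*√26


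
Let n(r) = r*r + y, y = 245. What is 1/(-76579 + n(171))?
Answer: -1/47093 ≈ -2.1235e-5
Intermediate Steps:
n(r) = 245 + r² (n(r) = r*r + 245 = r² + 245 = 245 + r²)
1/(-76579 + n(171)) = 1/(-76579 + (245 + 171²)) = 1/(-76579 + (245 + 29241)) = 1/(-76579 + 29486) = 1/(-47093) = -1/47093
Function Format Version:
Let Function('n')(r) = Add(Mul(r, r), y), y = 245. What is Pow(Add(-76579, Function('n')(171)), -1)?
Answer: Rational(-1, 47093) ≈ -2.1235e-5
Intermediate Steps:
Function('n')(r) = Add(245, Pow(r, 2)) (Function('n')(r) = Add(Mul(r, r), 245) = Add(Pow(r, 2), 245) = Add(245, Pow(r, 2)))
Pow(Add(-76579, Function('n')(171)), -1) = Pow(Add(-76579, Add(245, Pow(171, 2))), -1) = Pow(Add(-76579, Add(245, 29241)), -1) = Pow(Add(-76579, 29486), -1) = Pow(-47093, -1) = Rational(-1, 47093)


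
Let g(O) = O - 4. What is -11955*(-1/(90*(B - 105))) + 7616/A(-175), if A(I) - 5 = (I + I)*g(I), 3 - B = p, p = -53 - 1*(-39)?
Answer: -5101643/3675760 ≈ -1.3879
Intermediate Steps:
p = -14 (p = -53 + 39 = -14)
g(O) = -4 + O
B = 17 (B = 3 - 1*(-14) = 3 + 14 = 17)
A(I) = 5 + 2*I*(-4 + I) (A(I) = 5 + (I + I)*(-4 + I) = 5 + (2*I)*(-4 + I) = 5 + 2*I*(-4 + I))
-11955*(-1/(90*(B - 105))) + 7616/A(-175) = -11955*(-1/(90*(17 - 105))) + 7616/(5 + 2*(-175)*(-4 - 175)) = -11955/((-90*(-88))) + 7616/(5 + 2*(-175)*(-179)) = -11955/7920 + 7616/(5 + 62650) = -11955*1/7920 + 7616/62655 = -797/528 + 7616*(1/62655) = -797/528 + 7616/62655 = -5101643/3675760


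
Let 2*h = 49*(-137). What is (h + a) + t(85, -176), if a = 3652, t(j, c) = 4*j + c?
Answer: 919/2 ≈ 459.50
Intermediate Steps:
t(j, c) = c + 4*j
h = -6713/2 (h = (49*(-137))/2 = (½)*(-6713) = -6713/2 ≈ -3356.5)
(h + a) + t(85, -176) = (-6713/2 + 3652) + (-176 + 4*85) = 591/2 + (-176 + 340) = 591/2 + 164 = 919/2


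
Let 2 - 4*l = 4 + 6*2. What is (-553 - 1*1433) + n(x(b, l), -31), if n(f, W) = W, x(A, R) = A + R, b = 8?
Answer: -2017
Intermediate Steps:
l = -7/2 (l = 1/2 - (4 + 6*2)/4 = 1/2 - (4 + 12)/4 = 1/2 - 1/4*16 = 1/2 - 4 = -7/2 ≈ -3.5000)
(-553 - 1*1433) + n(x(b, l), -31) = (-553 - 1*1433) - 31 = (-553 - 1433) - 31 = -1986 - 31 = -2017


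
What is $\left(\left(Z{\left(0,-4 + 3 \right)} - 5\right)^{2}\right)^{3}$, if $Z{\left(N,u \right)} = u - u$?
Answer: $15625$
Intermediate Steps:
$Z{\left(N,u \right)} = 0$
$\left(\left(Z{\left(0,-4 + 3 \right)} - 5\right)^{2}\right)^{3} = \left(\left(0 - 5\right)^{2}\right)^{3} = \left(\left(-5\right)^{2}\right)^{3} = 25^{3} = 15625$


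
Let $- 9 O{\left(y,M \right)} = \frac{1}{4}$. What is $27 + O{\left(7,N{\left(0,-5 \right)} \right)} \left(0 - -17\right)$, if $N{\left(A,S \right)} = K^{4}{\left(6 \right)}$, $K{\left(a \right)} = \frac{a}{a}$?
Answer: $\frac{955}{36} \approx 26.528$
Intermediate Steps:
$K{\left(a \right)} = 1$
$N{\left(A,S \right)} = 1$ ($N{\left(A,S \right)} = 1^{4} = 1$)
$O{\left(y,M \right)} = - \frac{1}{36}$ ($O{\left(y,M \right)} = - \frac{1}{9 \cdot 4} = \left(- \frac{1}{9}\right) \frac{1}{4} = - \frac{1}{36}$)
$27 + O{\left(7,N{\left(0,-5 \right)} \right)} \left(0 - -17\right) = 27 - \frac{0 - -17}{36} = 27 - \frac{0 + 17}{36} = 27 - \frac{17}{36} = \frac{955}{36}$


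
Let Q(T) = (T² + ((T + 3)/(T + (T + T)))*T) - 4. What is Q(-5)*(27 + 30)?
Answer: 1159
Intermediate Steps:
Q(T) = -3 + T² + T/3 (Q(T) = (T² + ((3 + T)/(T + 2*T))*T) - 4 = (T² + ((3 + T)/((3*T)))*T) - 4 = (T² + ((3 + T)*(1/(3*T)))*T) - 4 = (T² + ((3 + T)/(3*T))*T) - 4 = (T² + (1 + T/3)) - 4 = (1 + T² + T/3) - 4 = -3 + T² + T/3)
Q(-5)*(27 + 30) = (-3 + (-5)² + (⅓)*(-5))*(27 + 30) = (-3 + 25 - 5/3)*57 = (61/3)*57 = 1159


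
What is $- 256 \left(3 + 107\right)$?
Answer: $-28160$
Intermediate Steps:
$- 256 \left(3 + 107\right) = \left(-256\right) 110 = -28160$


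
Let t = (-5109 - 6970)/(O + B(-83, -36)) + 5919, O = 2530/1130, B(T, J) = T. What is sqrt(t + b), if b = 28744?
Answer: sqrt(1906196790)/234 ≈ 186.58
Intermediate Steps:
O = 253/113 (O = 2530*(1/1130) = 253/113 ≈ 2.2389)
t = 55381721/9126 (t = (-5109 - 6970)/(253/113 - 83) + 5919 = -12079/(-9126/113) + 5919 = -12079*(-113/9126) + 5919 = 1364927/9126 + 5919 = 55381721/9126 ≈ 6068.6)
sqrt(t + b) = sqrt(55381721/9126 + 28744) = sqrt(317699465/9126) = sqrt(1906196790)/234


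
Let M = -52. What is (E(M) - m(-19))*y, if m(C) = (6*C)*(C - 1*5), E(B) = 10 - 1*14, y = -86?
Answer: 235640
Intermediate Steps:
E(B) = -4 (E(B) = 10 - 14 = -4)
m(C) = 6*C*(-5 + C) (m(C) = (6*C)*(C - 5) = (6*C)*(-5 + C) = 6*C*(-5 + C))
(E(M) - m(-19))*y = (-4 - 6*(-19)*(-5 - 19))*(-86) = (-4 - 6*(-19)*(-24))*(-86) = (-4 - 1*2736)*(-86) = (-4 - 2736)*(-86) = -2740*(-86) = 235640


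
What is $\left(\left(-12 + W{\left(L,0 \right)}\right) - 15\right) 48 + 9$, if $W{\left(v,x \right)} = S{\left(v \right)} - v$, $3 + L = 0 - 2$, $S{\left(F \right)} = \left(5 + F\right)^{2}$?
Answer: $-1047$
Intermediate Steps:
$L = -5$ ($L = -3 + \left(0 - 2\right) = -3 - 2 = -5$)
$W{\left(v,x \right)} = \left(5 + v\right)^{2} - v$
$\left(\left(-12 + W{\left(L,0 \right)}\right) - 15\right) 48 + 9 = \left(\left(-12 + \left(\left(5 - 5\right)^{2} - -5\right)\right) - 15\right) 48 + 9 = \left(\left(-12 + \left(0^{2} + 5\right)\right) - 15\right) 48 + 9 = \left(\left(-12 + \left(0 + 5\right)\right) - 15\right) 48 + 9 = \left(\left(-12 + 5\right) - 15\right) 48 + 9 = \left(-7 - 15\right) 48 + 9 = \left(-22\right) 48 + 9 = -1056 + 9 = -1047$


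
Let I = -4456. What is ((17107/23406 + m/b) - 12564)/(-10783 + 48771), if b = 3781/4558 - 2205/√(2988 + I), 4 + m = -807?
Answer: 5*(-295537624564203*√367 + 87958628649391*I)/(889147128*(-1387627*I + 5025195*√367)) ≈ -0.33072 + 0.00037088*I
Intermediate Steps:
m = -811 (m = -4 - 807 = -811)
b = 3781/4558 + 2205*I*√367/734 (b = 3781/4558 - 2205/√(2988 - 4456) = 3781*(1/4558) - 2205*(-I*√367/734) = 3781/4558 - 2205*(-I*√367/734) = 3781/4558 - (-2205)*I*√367/734 = 3781/4558 + 2205*I*√367/734 ≈ 0.82953 + 57.55*I)
((17107/23406 + m/b) - 12564)/(-10783 + 48771) = ((17107/23406 - 811/(3781/4558 + 2205*I*√367/734)) - 12564)/(-10783 + 48771) = ((17107*(1/23406) - 811/(3781/4558 + 2205*I*√367/734)) - 12564)/37988 = ((17107/23406 - 811/(3781/4558 + 2205*I*√367/734)) - 12564)*(1/37988) = (-294055877/23406 - 811/(3781/4558 + 2205*I*√367/734))*(1/37988) = -294055877/889147128 - 811/(37988*(3781/4558 + 2205*I*√367/734))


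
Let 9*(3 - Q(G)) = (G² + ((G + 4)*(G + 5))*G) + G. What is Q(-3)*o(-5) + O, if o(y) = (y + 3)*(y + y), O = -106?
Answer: -46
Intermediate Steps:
o(y) = 2*y*(3 + y) (o(y) = (3 + y)*(2*y) = 2*y*(3 + y))
Q(G) = 3 - G/9 - G²/9 - G*(4 + G)*(5 + G)/9 (Q(G) = 3 - ((G² + ((G + 4)*(G + 5))*G) + G)/9 = 3 - ((G² + ((4 + G)*(5 + G))*G) + G)/9 = 3 - ((G² + G*(4 + G)*(5 + G)) + G)/9 = 3 - (G + G² + G*(4 + G)*(5 + G))/9 = 3 + (-G/9 - G²/9 - G*(4 + G)*(5 + G)/9) = 3 - G/9 - G²/9 - G*(4 + G)*(5 + G)/9)
Q(-3)*o(-5) + O = (3 - 10/9*(-3)² - 7/3*(-3) - ⅑*(-3)³)*(2*(-5)*(3 - 5)) - 106 = (3 - 10/9*9 + 7 - ⅑*(-27))*(2*(-5)*(-2)) - 106 = (3 - 10 + 7 + 3)*20 - 106 = 3*20 - 106 = 60 - 106 = -46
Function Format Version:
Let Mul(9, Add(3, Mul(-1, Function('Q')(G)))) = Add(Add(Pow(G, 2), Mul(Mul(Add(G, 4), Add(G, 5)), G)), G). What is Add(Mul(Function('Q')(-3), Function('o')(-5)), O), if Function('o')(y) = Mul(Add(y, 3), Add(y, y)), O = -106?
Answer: -46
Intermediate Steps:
Function('o')(y) = Mul(2, y, Add(3, y)) (Function('o')(y) = Mul(Add(3, y), Mul(2, y)) = Mul(2, y, Add(3, y)))
Function('Q')(G) = Add(3, Mul(Rational(-1, 9), G), Mul(Rational(-1, 9), Pow(G, 2)), Mul(Rational(-1, 9), G, Add(4, G), Add(5, G))) (Function('Q')(G) = Add(3, Mul(Rational(-1, 9), Add(Add(Pow(G, 2), Mul(Mul(Add(G, 4), Add(G, 5)), G)), G))) = Add(3, Mul(Rational(-1, 9), Add(Add(Pow(G, 2), Mul(Mul(Add(4, G), Add(5, G)), G)), G))) = Add(3, Mul(Rational(-1, 9), Add(Add(Pow(G, 2), Mul(G, Add(4, G), Add(5, G))), G))) = Add(3, Mul(Rational(-1, 9), Add(G, Pow(G, 2), Mul(G, Add(4, G), Add(5, G))))) = Add(3, Add(Mul(Rational(-1, 9), G), Mul(Rational(-1, 9), Pow(G, 2)), Mul(Rational(-1, 9), G, Add(4, G), Add(5, G)))) = Add(3, Mul(Rational(-1, 9), G), Mul(Rational(-1, 9), Pow(G, 2)), Mul(Rational(-1, 9), G, Add(4, G), Add(5, G))))
Add(Mul(Function('Q')(-3), Function('o')(-5)), O) = Add(Mul(Add(3, Mul(Rational(-10, 9), Pow(-3, 2)), Mul(Rational(-7, 3), -3), Mul(Rational(-1, 9), Pow(-3, 3))), Mul(2, -5, Add(3, -5))), -106) = Add(Mul(Add(3, Mul(Rational(-10, 9), 9), 7, Mul(Rational(-1, 9), -27)), Mul(2, -5, -2)), -106) = Add(Mul(Add(3, -10, 7, 3), 20), -106) = Add(Mul(3, 20), -106) = Add(60, -106) = -46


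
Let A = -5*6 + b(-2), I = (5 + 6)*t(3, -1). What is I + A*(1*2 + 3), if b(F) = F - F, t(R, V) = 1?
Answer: -139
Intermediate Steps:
I = 11 (I = (5 + 6)*1 = 11*1 = 11)
b(F) = 0
A = -30 (A = -5*6 + 0 = -30 + 0 = -30)
I + A*(1*2 + 3) = 11 - 30*(1*2 + 3) = 11 - 30*(2 + 3) = 11 - 30*5 = 11 - 150 = -139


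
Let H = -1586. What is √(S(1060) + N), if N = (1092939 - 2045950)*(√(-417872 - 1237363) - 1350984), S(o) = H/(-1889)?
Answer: √(4594222610897744458 - 30605842480779*I*√20435)/1889 ≈ 1.1347e+6 - 540.29*I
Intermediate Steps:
S(o) = 1586/1889 (S(o) = -1586/(-1889) = -1586*(-1/1889) = 1586/1889)
N = 1287502612824 - 8577099*I*√20435 (N = -953011*(√(-1655235) - 1350984) = -953011*(9*I*√20435 - 1350984) = -953011*(-1350984 + 9*I*√20435) = 1287502612824 - 8577099*I*√20435 ≈ 1.2875e+12 - 1.2261e+9*I)
√(S(1060) + N) = √(1586/1889 + (1287502612824 - 8577099*I*√20435)) = √(2432092435626122/1889 - 8577099*I*√20435)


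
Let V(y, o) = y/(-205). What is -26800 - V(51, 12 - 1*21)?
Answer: -5493949/205 ≈ -26800.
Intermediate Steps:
V(y, o) = -y/205 (V(y, o) = y*(-1/205) = -y/205)
-26800 - V(51, 12 - 1*21) = -26800 - (-1)*51/205 = -26800 - 1*(-51/205) = -26800 + 51/205 = -5493949/205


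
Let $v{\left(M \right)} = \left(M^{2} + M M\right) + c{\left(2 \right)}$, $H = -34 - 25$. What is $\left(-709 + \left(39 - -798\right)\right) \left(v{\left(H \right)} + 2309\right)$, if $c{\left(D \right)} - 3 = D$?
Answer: $1187328$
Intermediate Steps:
$H = -59$
$c{\left(D \right)} = 3 + D$
$v{\left(M \right)} = 5 + 2 M^{2}$ ($v{\left(M \right)} = \left(M^{2} + M M\right) + \left(3 + 2\right) = \left(M^{2} + M^{2}\right) + 5 = 2 M^{2} + 5 = 5 + 2 M^{2}$)
$\left(-709 + \left(39 - -798\right)\right) \left(v{\left(H \right)} + 2309\right) = \left(-709 + \left(39 - -798\right)\right) \left(\left(5 + 2 \left(-59\right)^{2}\right) + 2309\right) = \left(-709 + \left(39 + 798\right)\right) \left(\left(5 + 2 \cdot 3481\right) + 2309\right) = \left(-709 + 837\right) \left(\left(5 + 6962\right) + 2309\right) = 128 \left(6967 + 2309\right) = 128 \cdot 9276 = 1187328$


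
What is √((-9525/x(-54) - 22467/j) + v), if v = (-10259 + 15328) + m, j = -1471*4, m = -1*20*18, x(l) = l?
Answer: √380860812647/8826 ≈ 69.923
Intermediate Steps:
m = -360 (m = -20*18 = -360)
j = -5884
v = 4709 (v = (-10259 + 15328) - 360 = 5069 - 360 = 4709)
√((-9525/x(-54) - 22467/j) + v) = √((-9525/(-54) - 22467/(-5884)) + 4709) = √((-9525*(-1/54) - 22467*(-1/5884)) + 4709) = √((3175/18 + 22467/5884) + 4709) = √(9543053/52956 + 4709) = √(258912857/52956) = √380860812647/8826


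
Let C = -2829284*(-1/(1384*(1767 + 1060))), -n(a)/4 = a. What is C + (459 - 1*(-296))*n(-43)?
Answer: 127022227441/978142 ≈ 1.2986e+5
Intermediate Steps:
n(a) = -4*a
C = 707321/978142 (C = -2829284/(2827*(-1384)) = -2829284/(-3912568) = -2829284*(-1/3912568) = 707321/978142 ≈ 0.72313)
C + (459 - 1*(-296))*n(-43) = 707321/978142 + (459 - 1*(-296))*(-4*(-43)) = 707321/978142 + (459 + 296)*172 = 707321/978142 + 755*172 = 707321/978142 + 129860 = 127022227441/978142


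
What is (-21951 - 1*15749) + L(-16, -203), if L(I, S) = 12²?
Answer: -37556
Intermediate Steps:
L(I, S) = 144
(-21951 - 1*15749) + L(-16, -203) = (-21951 - 1*15749) + 144 = (-21951 - 15749) + 144 = -37700 + 144 = -37556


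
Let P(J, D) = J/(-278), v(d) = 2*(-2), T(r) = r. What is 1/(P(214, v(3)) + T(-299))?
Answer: -139/41668 ≈ -0.0033359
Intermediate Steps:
v(d) = -4
P(J, D) = -J/278 (P(J, D) = J*(-1/278) = -J/278)
1/(P(214, v(3)) + T(-299)) = 1/(-1/278*214 - 299) = 1/(-107/139 - 299) = 1/(-41668/139) = -139/41668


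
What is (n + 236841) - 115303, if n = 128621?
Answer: 250159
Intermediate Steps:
(n + 236841) - 115303 = (128621 + 236841) - 115303 = 365462 - 115303 = 250159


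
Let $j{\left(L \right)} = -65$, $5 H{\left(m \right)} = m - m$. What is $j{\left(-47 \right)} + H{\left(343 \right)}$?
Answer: $-65$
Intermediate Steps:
$H{\left(m \right)} = 0$ ($H{\left(m \right)} = \frac{m - m}{5} = \frac{1}{5} \cdot 0 = 0$)
$j{\left(-47 \right)} + H{\left(343 \right)} = -65 + 0 = -65$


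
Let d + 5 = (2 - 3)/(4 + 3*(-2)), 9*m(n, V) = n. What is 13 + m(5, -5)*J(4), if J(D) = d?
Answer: 21/2 ≈ 10.500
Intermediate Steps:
m(n, V) = n/9
d = -9/2 (d = -5 + (2 - 3)/(4 + 3*(-2)) = -5 - 1/(4 - 6) = -5 - 1/(-2) = -5 - 1*(-½) = -5 + ½ = -9/2 ≈ -4.5000)
J(D) = -9/2
13 + m(5, -5)*J(4) = 13 + ((⅑)*5)*(-9/2) = 13 + (5/9)*(-9/2) = 13 - 5/2 = 21/2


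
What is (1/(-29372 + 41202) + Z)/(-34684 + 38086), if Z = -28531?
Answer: -112507243/13415220 ≈ -8.3865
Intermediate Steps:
(1/(-29372 + 41202) + Z)/(-34684 + 38086) = (1/(-29372 + 41202) - 28531)/(-34684 + 38086) = (1/11830 - 28531)/3402 = (1/11830 - 28531)*(1/3402) = -337521729/11830*1/3402 = -112507243/13415220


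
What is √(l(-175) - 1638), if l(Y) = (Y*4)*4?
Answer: I*√4438 ≈ 66.618*I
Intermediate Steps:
l(Y) = 16*Y (l(Y) = (4*Y)*4 = 16*Y)
√(l(-175) - 1638) = √(16*(-175) - 1638) = √(-2800 - 1638) = √(-4438) = I*√4438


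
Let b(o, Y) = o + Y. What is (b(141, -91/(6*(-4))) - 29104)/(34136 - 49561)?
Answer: 695021/370200 ≈ 1.8774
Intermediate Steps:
b(o, Y) = Y + o
(b(141, -91/(6*(-4))) - 29104)/(34136 - 49561) = ((-91/(6*(-4)) + 141) - 29104)/(34136 - 49561) = ((-91/(-24) + 141) - 29104)/(-15425) = ((-91*(-1/24) + 141) - 29104)*(-1/15425) = ((91/24 + 141) - 29104)*(-1/15425) = (3475/24 - 29104)*(-1/15425) = -695021/24*(-1/15425) = 695021/370200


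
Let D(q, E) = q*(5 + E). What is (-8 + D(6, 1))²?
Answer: 784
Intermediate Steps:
(-8 + D(6, 1))² = (-8 + 6*(5 + 1))² = (-8 + 6*6)² = (-8 + 36)² = 28² = 784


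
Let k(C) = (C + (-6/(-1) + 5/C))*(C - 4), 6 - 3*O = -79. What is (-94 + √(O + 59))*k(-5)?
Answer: 0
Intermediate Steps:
O = 85/3 (O = 2 - ⅓*(-79) = 2 + 79/3 = 85/3 ≈ 28.333)
k(C) = (-4 + C)*(6 + C + 5/C) (k(C) = (C + (-6*(-1) + 5/C))*(-4 + C) = (C + (6 + 5/C))*(-4 + C) = (6 + C + 5/C)*(-4 + C) = (-4 + C)*(6 + C + 5/C))
(-94 + √(O + 59))*k(-5) = (-94 + √(85/3 + 59))*(-19 + (-5)² - 20/(-5) + 2*(-5)) = (-94 + √(262/3))*(-19 + 25 - 20*(-⅕) - 10) = (-94 + √786/3)*(-19 + 25 + 4 - 10) = (-94 + √786/3)*0 = 0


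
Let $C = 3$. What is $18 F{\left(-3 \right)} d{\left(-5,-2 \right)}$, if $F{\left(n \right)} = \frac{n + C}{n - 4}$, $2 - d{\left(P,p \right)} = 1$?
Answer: $0$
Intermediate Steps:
$d{\left(P,p \right)} = 1$ ($d{\left(P,p \right)} = 2 - 1 = 1$)
$F{\left(n \right)} = \frac{3 + n}{-4 + n}$ ($F{\left(n \right)} = \frac{n + 3}{n - 4} = \frac{3 + n}{-4 + n}$)
$18 F{\left(-3 \right)} d{\left(-5,-2 \right)} = 18 \frac{3 - 3}{-4 - 3} \cdot 1 = 18 \frac{1}{-7} \cdot 0 \cdot 1 = 18 \left(\left(- \frac{1}{7}\right) 0\right) 1 = 18 \cdot 0 \cdot 1 = 0 \cdot 1 = 0$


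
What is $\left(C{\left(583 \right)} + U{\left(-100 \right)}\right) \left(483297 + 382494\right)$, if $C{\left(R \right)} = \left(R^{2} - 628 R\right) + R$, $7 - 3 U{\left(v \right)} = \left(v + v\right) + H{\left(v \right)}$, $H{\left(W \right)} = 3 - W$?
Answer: $-22179256644$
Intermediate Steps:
$U{\left(v \right)} = \frac{4}{3} - \frac{v}{3}$ ($U{\left(v \right)} = \frac{7}{3} - \frac{\left(v + v\right) - \left(-3 + v\right)}{3} = \frac{7}{3} - \frac{2 v - \left(-3 + v\right)}{3} = \frac{7}{3} - \frac{3 + v}{3} = \frac{7}{3} - \left(1 + \frac{v}{3}\right) = \frac{4}{3} - \frac{v}{3}$)
$C{\left(R \right)} = R^{2} - 627 R$
$\left(C{\left(583 \right)} + U{\left(-100 \right)}\right) \left(483297 + 382494\right) = \left(583 \left(-627 + 583\right) + \left(\frac{4}{3} - - \frac{100}{3}\right)\right) \left(483297 + 382494\right) = \left(583 \left(-44\right) + \left(\frac{4}{3} + \frac{100}{3}\right)\right) 865791 = \left(-25652 + \frac{104}{3}\right) 865791 = \left(- \frac{76852}{3}\right) 865791 = -22179256644$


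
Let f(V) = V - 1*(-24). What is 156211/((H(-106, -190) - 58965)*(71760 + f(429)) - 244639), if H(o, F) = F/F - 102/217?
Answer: -33897787/924039363433 ≈ -3.6684e-5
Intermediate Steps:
f(V) = 24 + V (f(V) = V + 24 = 24 + V)
H(o, F) = 115/217 (H(o, F) = 1 - 102*1/217 = 1 - 102/217 = 115/217)
156211/((H(-106, -190) - 58965)*(71760 + f(429)) - 244639) = 156211/((115/217 - 58965)*(71760 + (24 + 429)) - 244639) = 156211/(-12795290*(71760 + 453)/217 - 244639) = 156211/(-12795290/217*72213 - 244639) = 156211/(-923986276770/217 - 244639) = 156211/(-924039363433/217) = 156211*(-217/924039363433) = -33897787/924039363433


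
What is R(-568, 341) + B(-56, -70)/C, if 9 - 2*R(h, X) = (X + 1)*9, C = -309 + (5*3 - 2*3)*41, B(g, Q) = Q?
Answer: -4607/3 ≈ -1535.7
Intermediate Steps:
C = 60 (C = -309 + (15 - 6)*41 = -309 + 9*41 = -309 + 369 = 60)
R(h, X) = -9*X/2 (R(h, X) = 9/2 - (X + 1)*9/2 = 9/2 - (1 + X)*9/2 = 9/2 - (9 + 9*X)/2 = 9/2 + (-9/2 - 9*X/2) = -9*X/2)
R(-568, 341) + B(-56, -70)/C = -9/2*341 - 70/60 = -3069/2 - 70*1/60 = -3069/2 - 7/6 = -4607/3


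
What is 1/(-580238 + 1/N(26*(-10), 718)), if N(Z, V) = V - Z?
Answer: -978/567472763 ≈ -1.7234e-6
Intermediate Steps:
1/(-580238 + 1/N(26*(-10), 718)) = 1/(-580238 + 1/(718 - 26*(-10))) = 1/(-580238 + 1/(718 - 1*(-260))) = 1/(-580238 + 1/(718 + 260)) = 1/(-580238 + 1/978) = 1/(-567472763/978) = -978/567472763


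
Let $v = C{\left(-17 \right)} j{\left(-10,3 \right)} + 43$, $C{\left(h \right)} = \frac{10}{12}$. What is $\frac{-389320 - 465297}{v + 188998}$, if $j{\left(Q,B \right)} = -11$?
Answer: $- \frac{5127702}{1134191} \approx -4.521$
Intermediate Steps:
$C{\left(h \right)} = \frac{5}{6}$ ($C{\left(h \right)} = 10 \cdot \frac{1}{12} = \frac{5}{6}$)
$v = \frac{203}{6}$ ($v = \frac{5}{6} \left(-11\right) + 43 = - \frac{55}{6} + 43 = \frac{203}{6} \approx 33.833$)
$\frac{-389320 - 465297}{v + 188998} = \frac{-389320 - 465297}{\frac{203}{6} + 188998} = - \frac{854617}{\frac{1134191}{6}} = \left(-854617\right) \frac{6}{1134191} = - \frac{5127702}{1134191}$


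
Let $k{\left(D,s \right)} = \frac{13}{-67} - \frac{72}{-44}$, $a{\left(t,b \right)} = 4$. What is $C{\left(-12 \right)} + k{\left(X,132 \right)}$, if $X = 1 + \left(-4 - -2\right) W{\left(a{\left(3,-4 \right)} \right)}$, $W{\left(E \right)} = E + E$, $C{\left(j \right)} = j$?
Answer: $- \frac{7781}{737} \approx -10.558$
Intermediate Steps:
$W{\left(E \right)} = 2 E$
$X = -15$ ($X = 1 + \left(-4 - -2\right) 2 \cdot 4 = 1 + \left(-4 + 2\right) 8 = 1 - 16 = -15$)
$k{\left(D,s \right)} = \frac{1063}{737}$ ($k{\left(D,s \right)} = 13 \left(- \frac{1}{67}\right) - - \frac{18}{11} = - \frac{13}{67} + \frac{18}{11} = \frac{1063}{737}$)
$C{\left(-12 \right)} + k{\left(X,132 \right)} = -12 + \frac{1063}{737} = - \frac{7781}{737}$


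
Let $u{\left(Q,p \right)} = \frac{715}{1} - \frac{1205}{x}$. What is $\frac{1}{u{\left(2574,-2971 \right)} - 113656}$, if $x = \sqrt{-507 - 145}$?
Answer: $- \frac{73637532}{8316697953637} - \frac{2410 i \sqrt{163}}{8316697953637} \approx -8.8542 \cdot 10^{-6} - 3.6996 \cdot 10^{-9} i$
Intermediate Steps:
$x = 2 i \sqrt{163}$ ($x = \sqrt{-652} = 2 i \sqrt{163} \approx 25.534 i$)
$u{\left(Q,p \right)} = 715 + \frac{1205 i \sqrt{163}}{326}$ ($u{\left(Q,p \right)} = \frac{715}{1} - \frac{1205}{2 i \sqrt{163}} = 715 \cdot 1 - 1205 \left(- \frac{i \sqrt{163}}{326}\right) = 715 + \frac{1205 i \sqrt{163}}{326}$)
$\frac{1}{u{\left(2574,-2971 \right)} - 113656} = \frac{1}{\left(715 + \frac{1205 i \sqrt{163}}{326}\right) - 113656} = \frac{1}{-112941 + \frac{1205 i \sqrt{163}}{326}}$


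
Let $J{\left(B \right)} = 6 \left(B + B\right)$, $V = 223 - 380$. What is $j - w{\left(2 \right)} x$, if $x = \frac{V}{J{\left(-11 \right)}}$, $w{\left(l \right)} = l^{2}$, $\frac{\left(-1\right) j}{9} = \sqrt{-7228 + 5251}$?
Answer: $- \frac{157}{33} - 9 i \sqrt{1977} \approx -4.7576 - 400.17 i$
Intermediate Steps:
$V = -157$ ($V = 223 - 380 = -157$)
$j = - 9 i \sqrt{1977}$ ($j = - 9 \sqrt{-7228 + 5251} = - 9 \sqrt{-1977} = - 9 i \sqrt{1977} \approx - 400.17 i$)
$J{\left(B \right)} = 12 B$ ($J{\left(B \right)} = 6 \cdot 2 B = 12 B$)
$x = \frac{157}{132}$ ($x = - \frac{157}{12 \left(-11\right)} = - \frac{157}{-132} = \left(-157\right) \left(- \frac{1}{132}\right) = \frac{157}{132} \approx 1.1894$)
$j - w{\left(2 \right)} x = - 9 i \sqrt{1977} - 2^{2} \cdot \frac{157}{132} = - 9 i \sqrt{1977} - 4 \cdot \frac{157}{132} = - 9 i \sqrt{1977} - \frac{157}{33} = - \frac{157}{33} - 9 i \sqrt{1977}$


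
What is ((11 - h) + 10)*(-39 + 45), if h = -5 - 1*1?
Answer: 162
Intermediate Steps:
h = -6 (h = -5 - 1 = -6)
((11 - h) + 10)*(-39 + 45) = ((11 - 1*(-6)) + 10)*(-39 + 45) = ((11 + 6) + 10)*6 = (17 + 10)*6 = 27*6 = 162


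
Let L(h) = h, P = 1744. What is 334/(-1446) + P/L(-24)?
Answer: -52705/723 ≈ -72.898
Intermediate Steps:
334/(-1446) + P/L(-24) = 334/(-1446) + 1744/(-24) = 334*(-1/1446) + 1744*(-1/24) = -167/723 - 218/3 = -52705/723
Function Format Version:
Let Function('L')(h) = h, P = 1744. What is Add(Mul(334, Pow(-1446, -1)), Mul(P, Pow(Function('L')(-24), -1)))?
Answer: Rational(-52705, 723) ≈ -72.898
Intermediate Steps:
Add(Mul(334, Pow(-1446, -1)), Mul(P, Pow(Function('L')(-24), -1))) = Add(Mul(334, Pow(-1446, -1)), Mul(1744, Pow(-24, -1))) = Add(Mul(334, Rational(-1, 1446)), Mul(1744, Rational(-1, 24))) = Add(Rational(-167, 723), Rational(-218, 3)) = Rational(-52705, 723)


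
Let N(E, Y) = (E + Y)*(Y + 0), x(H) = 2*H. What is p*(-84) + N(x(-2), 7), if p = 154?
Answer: -12915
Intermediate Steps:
N(E, Y) = Y*(E + Y) (N(E, Y) = (E + Y)*Y = Y*(E + Y))
p*(-84) + N(x(-2), 7) = 154*(-84) + 7*(2*(-2) + 7) = -12936 + 7*(-4 + 7) = -12936 + 7*3 = -12936 + 21 = -12915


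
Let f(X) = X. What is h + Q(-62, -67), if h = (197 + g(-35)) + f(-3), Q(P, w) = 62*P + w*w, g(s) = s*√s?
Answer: 839 - 35*I*√35 ≈ 839.0 - 207.06*I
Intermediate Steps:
g(s) = s^(3/2)
Q(P, w) = w² + 62*P (Q(P, w) = 62*P + w² = w² + 62*P)
h = 194 - 35*I*√35 (h = (197 + (-35)^(3/2)) - 3 = (197 - 35*I*√35) - 3 = 194 - 35*I*√35 ≈ 194.0 - 207.06*I)
h + Q(-62, -67) = (194 - 35*I*√35) + ((-67)² + 62*(-62)) = (194 - 35*I*√35) + (4489 - 3844) = (194 - 35*I*√35) + 645 = 839 - 35*I*√35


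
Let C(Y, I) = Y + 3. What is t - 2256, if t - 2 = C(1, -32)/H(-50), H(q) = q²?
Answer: -1408749/625 ≈ -2254.0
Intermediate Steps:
C(Y, I) = 3 + Y
t = 1251/625 (t = 2 + (3 + 1)/((-50)²) = 2 + 4/2500 = 2 + 4*(1/2500) = 2 + 1/625 = 1251/625 ≈ 2.0016)
t - 2256 = 1251/625 - 2256 = -1408749/625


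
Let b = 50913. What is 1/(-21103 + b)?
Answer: 1/29810 ≈ 3.3546e-5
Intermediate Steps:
1/(-21103 + b) = 1/(-21103 + 50913) = 1/29810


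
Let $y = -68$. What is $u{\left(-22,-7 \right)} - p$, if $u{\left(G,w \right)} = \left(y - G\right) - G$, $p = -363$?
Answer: $339$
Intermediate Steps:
$u{\left(G,w \right)} = -68 - 2 G$ ($u{\left(G,w \right)} = \left(-68 - G\right) - G = -68 - 2 G$)
$u{\left(-22,-7 \right)} - p = \left(-68 - -44\right) - -363 = \left(-68 + 44\right) + 363 = -24 + 363 = 339$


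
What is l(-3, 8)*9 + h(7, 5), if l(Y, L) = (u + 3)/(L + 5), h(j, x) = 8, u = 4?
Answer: 167/13 ≈ 12.846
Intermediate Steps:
l(Y, L) = 7/(5 + L) (l(Y, L) = (4 + 3)/(L + 5) = 7/(5 + L))
l(-3, 8)*9 + h(7, 5) = (7/(5 + 8))*9 + 8 = (7/13)*9 + 8 = 63/13 + 8 = 167/13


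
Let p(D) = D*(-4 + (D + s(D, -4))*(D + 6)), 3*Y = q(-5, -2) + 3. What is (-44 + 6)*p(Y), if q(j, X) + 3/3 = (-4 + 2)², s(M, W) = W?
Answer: 1520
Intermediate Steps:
q(j, X) = 3 (q(j, X) = -1 + (-4 + 2)² = -1 + (-2)² = -1 + 4 = 3)
Y = 2 (Y = (3 + 3)/3 = (⅓)*6 = 2)
p(D) = D*(-4 + (-4 + D)*(6 + D)) (p(D) = D*(-4 + (D - 4)*(D + 6)) = D*(-4 + (-4 + D)*(6 + D)))
(-44 + 6)*p(Y) = (-44 + 6)*(2*(-28 + 2² + 2*2)) = -76*(-28 + 4 + 4) = -76*(-20) = -38*(-40) = 1520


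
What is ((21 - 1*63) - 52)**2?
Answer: 8836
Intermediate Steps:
((21 - 1*63) - 52)**2 = ((21 - 63) - 52)**2 = (-42 - 52)**2 = (-94)**2 = 8836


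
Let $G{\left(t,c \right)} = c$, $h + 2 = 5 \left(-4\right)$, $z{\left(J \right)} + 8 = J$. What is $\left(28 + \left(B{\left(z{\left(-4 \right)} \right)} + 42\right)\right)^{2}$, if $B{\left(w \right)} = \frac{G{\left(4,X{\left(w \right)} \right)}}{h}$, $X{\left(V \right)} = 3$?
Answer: $\frac{2362369}{484} \approx 4880.9$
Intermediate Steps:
$z{\left(J \right)} = -8 + J$
$h = -22$ ($h = -2 + 5 \left(-4\right) = -2 - 20 = -22$)
$B{\left(w \right)} = - \frac{3}{22}$ ($B{\left(w \right)} = \frac{3}{-22} = 3 \left(- \frac{1}{22}\right) = - \frac{3}{22}$)
$\left(28 + \left(B{\left(z{\left(-4 \right)} \right)} + 42\right)\right)^{2} = \left(28 + \left(- \frac{3}{22} + 42\right)\right)^{2} = \left(28 + \frac{921}{22}\right)^{2} = \left(\frac{1537}{22}\right)^{2} = \frac{2362369}{484}$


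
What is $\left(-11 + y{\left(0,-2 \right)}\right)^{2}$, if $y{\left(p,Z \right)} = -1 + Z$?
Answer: $196$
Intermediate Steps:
$\left(-11 + y{\left(0,-2 \right)}\right)^{2} = \left(-11 - 3\right)^{2} = \left(-14\right)^{2} = 196$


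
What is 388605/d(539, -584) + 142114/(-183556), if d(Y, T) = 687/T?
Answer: -6942878798373/21017162 ≈ -3.3034e+5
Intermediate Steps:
388605/d(539, -584) + 142114/(-183556) = 388605/((687/(-584))) + 142114/(-183556) = 388605/((687*(-1/584))) + 142114*(-1/183556) = 388605/(-687/584) - 71057/91778 = 388605*(-584/687) - 71057/91778 = -75648440/229 - 71057/91778 = -6942878798373/21017162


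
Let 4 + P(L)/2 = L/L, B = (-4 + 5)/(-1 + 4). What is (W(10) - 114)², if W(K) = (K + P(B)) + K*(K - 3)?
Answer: 1600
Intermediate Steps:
B = ⅓ (B = 1/3 = 1*(⅓) = ⅓ ≈ 0.33333)
P(L) = -6 (P(L) = -8 + 2*(L/L) = -8 + 2*1 = -8 + 2 = -6)
W(K) = -6 + K + K*(-3 + K) (W(K) = (K - 6) + K*(K - 3) = (-6 + K) + K*(-3 + K) = -6 + K + K*(-3 + K))
(W(10) - 114)² = ((-6 + 10² - 2*10) - 114)² = ((-6 + 100 - 20) - 114)² = (74 - 114)² = (-40)² = 1600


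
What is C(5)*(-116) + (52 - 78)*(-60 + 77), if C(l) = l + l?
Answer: -1602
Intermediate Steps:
C(l) = 2*l
C(5)*(-116) + (52 - 78)*(-60 + 77) = (2*5)*(-116) + (52 - 78)*(-60 + 77) = 10*(-116) - 26*17 = -1160 - 442 = -1602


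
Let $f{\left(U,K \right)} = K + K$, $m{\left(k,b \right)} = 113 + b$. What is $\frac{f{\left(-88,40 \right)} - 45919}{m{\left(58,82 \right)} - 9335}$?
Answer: $\frac{45839}{9140} \approx 5.0152$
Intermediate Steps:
$f{\left(U,K \right)} = 2 K$
$\frac{f{\left(-88,40 \right)} - 45919}{m{\left(58,82 \right)} - 9335} = \frac{2 \cdot 40 - 45919}{\left(113 + 82\right) - 9335} = \frac{80 - 45919}{195 - 9335} = - \frac{45839}{-9140} = \left(-45839\right) \left(- \frac{1}{9140}\right) = \frac{45839}{9140}$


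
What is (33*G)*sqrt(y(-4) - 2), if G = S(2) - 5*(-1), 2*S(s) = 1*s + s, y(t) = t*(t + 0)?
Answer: 231*sqrt(14) ≈ 864.32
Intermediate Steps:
y(t) = t**2 (y(t) = t*t = t**2)
S(s) = s (S(s) = (1*s + s)/2 = (s + s)/2 = (2*s)/2 = s)
G = 7 (G = 2 - 5*(-1) = 2 + 5 = 7)
(33*G)*sqrt(y(-4) - 2) = (33*7)*sqrt((-4)**2 - 2) = 231*sqrt(16 - 2) = 231*sqrt(14)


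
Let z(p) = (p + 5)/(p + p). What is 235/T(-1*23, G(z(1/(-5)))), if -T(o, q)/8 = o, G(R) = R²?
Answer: 235/184 ≈ 1.2772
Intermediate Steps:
z(p) = (5 + p)/(2*p) (z(p) = (5 + p)/((2*p)) = (5 + p)*(1/(2*p)) = (5 + p)/(2*p))
T(o, q) = -8*o
235/T(-1*23, G(z(1/(-5)))) = 235/((-(-8)*23)) = 235/((-8*(-23))) = 235/184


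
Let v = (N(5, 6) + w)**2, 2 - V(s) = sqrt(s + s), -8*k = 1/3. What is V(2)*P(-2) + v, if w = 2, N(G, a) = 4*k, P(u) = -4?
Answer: 121/36 ≈ 3.3611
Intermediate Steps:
k = -1/24 (k = -1/8/3 = -1/8*1/3 = -1/24 ≈ -0.041667)
N(G, a) = -1/6 (N(G, a) = 4*(-1/24) = -1/6)
V(s) = 2 - sqrt(2)*sqrt(s) (V(s) = 2 - sqrt(s + s) = 2 - sqrt(2*s) = 2 - sqrt(2)*sqrt(s))
v = 121/36 (v = (-1/6 + 2)**2 = (11/6)**2 = 121/36 ≈ 3.3611)
V(2)*P(-2) + v = (2 - sqrt(2)*sqrt(2))*(-4) + 121/36 = (2 - 2)*(-4) + 121/36 = 0*(-4) + 121/36 = 0 + 121/36 = 121/36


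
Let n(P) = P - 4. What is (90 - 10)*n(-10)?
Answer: -1120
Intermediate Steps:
n(P) = -4 + P
(90 - 10)*n(-10) = (90 - 10)*(-4 - 10) = 80*(-14) = -1120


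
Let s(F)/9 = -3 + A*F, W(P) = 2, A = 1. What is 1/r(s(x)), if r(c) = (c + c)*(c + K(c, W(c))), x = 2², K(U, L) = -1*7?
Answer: 1/36 ≈ 0.027778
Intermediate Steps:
K(U, L) = -7
x = 4
s(F) = -27 + 9*F (s(F) = 9*(-3 + 1*F) = 9*(-3 + F) = -27 + 9*F)
r(c) = 2*c*(-7 + c) (r(c) = (c + c)*(c - 7) = (2*c)*(-7 + c) = 2*c*(-7 + c))
1/r(s(x)) = 1/(2*(-27 + 9*4)*(-7 + (-27 + 9*4))) = 1/(2*(-27 + 36)*(-7 + (-27 + 36))) = 1/(2*9*(-7 + 9)) = 1/(2*9*2) = 1/36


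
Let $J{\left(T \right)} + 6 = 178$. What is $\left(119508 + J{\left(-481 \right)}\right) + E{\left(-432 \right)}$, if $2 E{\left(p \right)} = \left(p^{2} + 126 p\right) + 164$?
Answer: $185858$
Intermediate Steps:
$E{\left(p \right)} = 82 + \frac{p^{2}}{2} + 63 p$ ($E{\left(p \right)} = \frac{\left(p^{2} + 126 p\right) + 164}{2} = \frac{164 + p^{2} + 126 p}{2} = 82 + \frac{p^{2}}{2} + 63 p$)
$J{\left(T \right)} = 172$ ($J{\left(T \right)} = -6 + 178 = 172$)
$\left(119508 + J{\left(-481 \right)}\right) + E{\left(-432 \right)} = \left(119508 + 172\right) + \left(82 + \frac{\left(-432\right)^{2}}{2} + 63 \left(-432\right)\right) = 119680 + \left(82 + \frac{1}{2} \cdot 186624 - 27216\right) = 119680 + \left(82 + 93312 - 27216\right) = 119680 + 66178 = 185858$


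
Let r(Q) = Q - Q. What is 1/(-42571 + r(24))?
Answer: -1/42571 ≈ -2.3490e-5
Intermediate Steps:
r(Q) = 0
1/(-42571 + r(24)) = 1/(-42571 + 0) = 1/(-42571) = -1/42571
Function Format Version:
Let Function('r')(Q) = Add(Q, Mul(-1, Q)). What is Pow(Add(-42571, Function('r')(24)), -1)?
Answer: Rational(-1, 42571) ≈ -2.3490e-5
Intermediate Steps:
Function('r')(Q) = 0
Pow(Add(-42571, Function('r')(24)), -1) = Pow(Add(-42571, 0), -1) = Pow(-42571, -1) = Rational(-1, 42571)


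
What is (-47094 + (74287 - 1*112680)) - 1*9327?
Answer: -94814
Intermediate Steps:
(-47094 + (74287 - 1*112680)) - 1*9327 = (-47094 + (74287 - 112680)) - 9327 = (-47094 - 38393) - 9327 = -85487 - 9327 = -94814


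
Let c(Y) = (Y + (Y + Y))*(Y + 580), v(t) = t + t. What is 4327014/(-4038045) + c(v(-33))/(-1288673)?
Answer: -1721715398894/1734573188095 ≈ -0.99259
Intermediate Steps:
v(t) = 2*t
c(Y) = 3*Y*(580 + Y) (c(Y) = (Y + 2*Y)*(580 + Y) = (3*Y)*(580 + Y) = 3*Y*(580 + Y))
4327014/(-4038045) + c(v(-33))/(-1288673) = 4327014/(-4038045) + (3*(2*(-33))*(580 + 2*(-33)))/(-1288673) = 4327014*(-1/4038045) + (3*(-66)*(580 - 66))*(-1/1288673) = -1442338/1346015 + (3*(-66)*514)*(-1/1288673) = -1442338/1346015 - 101772*(-1/1288673) = -1442338/1346015 + 101772/1288673 = -1721715398894/1734573188095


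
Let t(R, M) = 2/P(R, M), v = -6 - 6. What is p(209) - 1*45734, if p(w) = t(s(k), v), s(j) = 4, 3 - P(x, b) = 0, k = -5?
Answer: -137200/3 ≈ -45733.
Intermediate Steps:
P(x, b) = 3 (P(x, b) = 3 - 1*0 = 3 + 0 = 3)
v = -12 (v = -6 - 1*6 = -6 - 6 = -12)
t(R, M) = ⅔ (t(R, M) = 2/3 = 2*(⅓) = ⅔)
p(w) = ⅔
p(209) - 1*45734 = ⅔ - 1*45734 = ⅔ - 45734 = -137200/3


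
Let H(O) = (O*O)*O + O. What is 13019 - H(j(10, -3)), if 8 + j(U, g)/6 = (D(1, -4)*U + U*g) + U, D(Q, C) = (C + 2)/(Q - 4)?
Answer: 2110299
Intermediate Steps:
D(Q, C) = (2 + C)/(-4 + Q)
j(U, g) = -48 + 10*U + 6*U*g (j(U, g) = -48 + 6*((((2 - 4)/(-4 + 1))*U + U*g) + U) = -48 + 6*(((-2/(-3))*U + U*g) + U) = -48 + 6*(((-⅓*(-2))*U + U*g) + U) = -48 + 6*((2*U/3 + U*g) + U) = -48 + 6*(5*U/3 + U*g) = -48 + (10*U + 6*U*g) = -48 + 10*U + 6*U*g)
H(O) = O + O³ (H(O) = O²*O + O = O³ + O = O + O³)
13019 - H(j(10, -3)) = 13019 - ((-48 + 10*10 + 6*10*(-3)) + (-48 + 10*10 + 6*10*(-3))³) = 13019 - ((-48 + 100 - 180) + (-48 + 100 - 180)³) = 13019 - (-128 + (-128)³) = 13019 - (-128 - 2097152) = 13019 - 1*(-2097280) = 13019 + 2097280 = 2110299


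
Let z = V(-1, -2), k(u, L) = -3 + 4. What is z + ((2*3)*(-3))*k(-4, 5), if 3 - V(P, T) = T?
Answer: -13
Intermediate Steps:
V(P, T) = 3 - T
k(u, L) = 1
z = 5 (z = 3 - 1*(-2) = 3 + 2 = 5)
z + ((2*3)*(-3))*k(-4, 5) = 5 + ((2*3)*(-3))*1 = 5 + (6*(-3))*1 = 5 - 18*1 = 5 - 18 = -13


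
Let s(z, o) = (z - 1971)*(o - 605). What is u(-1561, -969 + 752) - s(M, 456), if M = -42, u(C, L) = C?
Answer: -301498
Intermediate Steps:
s(z, o) = (-1971 + z)*(-605 + o)
u(-1561, -969 + 752) - s(M, 456) = -1561 - (1192455 - 1971*456 - 605*(-42) + 456*(-42)) = -1561 - (1192455 - 898776 + 25410 - 19152) = -1561 - 1*299937 = -1561 - 299937 = -301498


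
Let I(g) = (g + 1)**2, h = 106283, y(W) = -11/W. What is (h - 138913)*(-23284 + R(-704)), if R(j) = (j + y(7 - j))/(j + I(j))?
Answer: 53317017144636050/70176411 ≈ 7.5976e+8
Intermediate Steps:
I(g) = (1 + g)**2
R(j) = (j - 11/(7 - j))/(j + (1 + j)**2)
(h - 138913)*(-23284 + R(-704)) = (106283 - 138913)*(-23284 + (11 - 704*(-7 - 704))/((-7 - 704)*(-704 + (1 - 704)**2))) = -32630*(-23284 + (11 - 704*(-711))/((-711)*(-704 + (-703)**2))) = -32630*(-23284 - (11 + 500544)/(711*(-704 + 494209))) = -32630*(-23284 - 1/711*500555/493505) = -32630*(-23284 - 1/711*1/493505*500555) = -32630*(-23284 - 100111/70176411) = -32630*(-1633987653835/70176411) = 53317017144636050/70176411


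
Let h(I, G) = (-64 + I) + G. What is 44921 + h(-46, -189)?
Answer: 44622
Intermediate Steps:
h(I, G) = -64 + G + I
44921 + h(-46, -189) = 44921 + (-64 - 189 - 46) = 44921 - 299 = 44622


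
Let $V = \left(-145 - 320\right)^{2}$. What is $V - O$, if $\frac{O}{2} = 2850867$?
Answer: $-5485509$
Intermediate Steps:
$O = 5701734$ ($O = 2 \cdot 2850867 = 5701734$)
$V = 216225$ ($V = \left(-465\right)^{2} = 216225$)
$V - O = 216225 - 5701734 = -5485509$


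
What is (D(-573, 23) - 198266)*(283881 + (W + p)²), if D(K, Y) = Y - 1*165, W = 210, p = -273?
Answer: -57111742800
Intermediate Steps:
D(K, Y) = -165 + Y (D(K, Y) = Y - 165 = -165 + Y)
(D(-573, 23) - 198266)*(283881 + (W + p)²) = ((-165 + 23) - 198266)*(283881 + (210 - 273)²) = (-142 - 198266)*(283881 + (-63)²) = -198408*(283881 + 3969) = -198408*287850 = -57111742800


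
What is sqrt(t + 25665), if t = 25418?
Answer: sqrt(51083) ≈ 226.02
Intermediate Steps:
sqrt(t + 25665) = sqrt(25418 + 25665) = sqrt(51083)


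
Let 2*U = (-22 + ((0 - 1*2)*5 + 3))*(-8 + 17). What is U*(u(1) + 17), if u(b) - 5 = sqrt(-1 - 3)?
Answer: -2871 - 261*I ≈ -2871.0 - 261.0*I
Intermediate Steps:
U = -261/2 (U = ((-22 + ((0 - 1*2)*5 + 3))*(-8 + 17))/2 = ((-22 + ((0 - 2)*5 + 3))*9)/2 = ((-22 + (-2*5 + 3))*9)/2 = ((-22 + (-10 + 3))*9)/2 = ((-22 - 7)*9)/2 = (-29*9)/2 = (1/2)*(-261) = -261/2 ≈ -130.50)
u(b) = 5 + 2*I (u(b) = 5 + sqrt(-1 - 3) = 5 + sqrt(-4) = 5 + 2*I)
U*(u(1) + 17) = -261*((5 + 2*I) + 17)/2 = -261*(22 + 2*I)/2 = -2871 - 261*I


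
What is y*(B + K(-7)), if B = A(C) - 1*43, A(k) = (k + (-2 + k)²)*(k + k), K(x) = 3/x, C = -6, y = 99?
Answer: -512424/7 ≈ -73203.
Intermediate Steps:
A(k) = 2*k*(k + (-2 + k)²) (A(k) = (k + (-2 + k)²)*(2*k) = 2*k*(k + (-2 + k)²))
B = -739 (B = 2*(-6)*(-6 + (-2 - 6)²) - 1*43 = 2*(-6)*(-6 + (-8)²) - 43 = 2*(-6)*(-6 + 64) - 43 = 2*(-6)*58 - 43 = -696 - 43 = -739)
y*(B + K(-7)) = 99*(-739 + 3/(-7)) = 99*(-739 + 3*(-⅐)) = 99*(-739 - 3/7) = 99*(-5176/7) = -512424/7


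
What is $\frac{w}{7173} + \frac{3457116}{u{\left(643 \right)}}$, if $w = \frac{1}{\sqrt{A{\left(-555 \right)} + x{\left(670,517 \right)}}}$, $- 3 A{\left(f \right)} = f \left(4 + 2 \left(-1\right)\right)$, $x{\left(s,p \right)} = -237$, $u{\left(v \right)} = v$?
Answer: $\frac{3457116}{643} + \frac{\sqrt{133}}{954009} \approx 5376.5$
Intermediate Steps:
$A{\left(f \right)} = - \frac{2 f}{3}$ ($A{\left(f \right)} = - \frac{f \left(4 + 2 \left(-1\right)\right)}{3} = - \frac{f \left(4 - 2\right)}{3} = - \frac{f 2}{3} = - \frac{2 f}{3}$)
$w = \frac{\sqrt{133}}{133}$ ($w = \frac{1}{\sqrt{\left(- \frac{2}{3}\right) \left(-555\right) - 237}} = \frac{1}{\sqrt{370 - 237}} = \frac{1}{\sqrt{133}} = \frac{\sqrt{133}}{133} \approx 0.086711$)
$\frac{w}{7173} + \frac{3457116}{u{\left(643 \right)}} = \frac{\frac{1}{133} \sqrt{133}}{7173} + \frac{3457116}{643} = \frac{\sqrt{133}}{133} \cdot \frac{1}{7173} + 3457116 \cdot \frac{1}{643} = \frac{\sqrt{133}}{954009} + \frac{3457116}{643} = \frac{3457116}{643} + \frac{\sqrt{133}}{954009}$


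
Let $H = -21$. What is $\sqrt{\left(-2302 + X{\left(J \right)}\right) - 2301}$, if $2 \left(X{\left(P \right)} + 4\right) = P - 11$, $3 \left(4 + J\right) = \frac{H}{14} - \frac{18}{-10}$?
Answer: $\frac{i \sqrt{461445}}{10} \approx 67.93 i$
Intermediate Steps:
$J = - \frac{39}{10}$ ($J = -4 + \frac{- \frac{21}{14} - \frac{18}{-10}}{3} = -4 + \frac{\left(-21\right) \frac{1}{14} - - \frac{9}{5}}{3} = -4 + \frac{- \frac{3}{2} + \frac{9}{5}}{3} = -4 + \frac{1}{3} \cdot \frac{3}{10} = -4 + \frac{1}{10} = - \frac{39}{10} \approx -3.9$)
$X{\left(P \right)} = - \frac{19}{2} + \frac{P}{2}$ ($X{\left(P \right)} = -4 + \frac{P - 11}{2} = -4 + \frac{-11 + P}{2} = -4 + \left(- \frac{11}{2} + \frac{P}{2}\right) = - \frac{19}{2} + \frac{P}{2}$)
$\sqrt{\left(-2302 + X{\left(J \right)}\right) - 2301} = \sqrt{\left(-2302 + \left(- \frac{19}{2} + \frac{1}{2} \left(- \frac{39}{10}\right)\right)\right) - 2301} = \sqrt{\left(-2302 - \frac{229}{20}\right) - 2301} = \sqrt{- \frac{46269}{20} - 2301} = \sqrt{- \frac{92289}{20}} = \frac{i \sqrt{461445}}{10}$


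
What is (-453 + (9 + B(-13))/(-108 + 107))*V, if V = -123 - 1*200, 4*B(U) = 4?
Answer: 149549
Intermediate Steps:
B(U) = 1 (B(U) = (¼)*4 = 1)
V = -323 (V = -123 - 200 = -323)
(-453 + (9 + B(-13))/(-108 + 107))*V = (-453 + (9 + 1)/(-108 + 107))*(-323) = (-453 + 10/(-1))*(-323) = (-453 + 10*(-1))*(-323) = (-453 - 10)*(-323) = -463*(-323) = 149549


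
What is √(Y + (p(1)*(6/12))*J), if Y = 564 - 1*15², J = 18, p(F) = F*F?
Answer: 2*√87 ≈ 18.655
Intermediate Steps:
p(F) = F²
Y = 339 (Y = 564 - 1*225 = 564 - 225 = 339)
√(Y + (p(1)*(6/12))*J) = √(339 + (1²*(6/12))*18) = √(339 + (1*(6*(1/12)))*18) = √(339 + (1*(½))*18) = √(339 + (½)*18) = √(339 + 9) = √348 = 2*√87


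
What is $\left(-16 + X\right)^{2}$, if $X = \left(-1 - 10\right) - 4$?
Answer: $961$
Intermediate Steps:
$X = -15$ ($X = \left(-1 - 10\right) - 4 = -11 - 4 = -15$)
$\left(-16 + X\right)^{2} = \left(-16 - 15\right)^{2} = \left(-31\right)^{2} = 961$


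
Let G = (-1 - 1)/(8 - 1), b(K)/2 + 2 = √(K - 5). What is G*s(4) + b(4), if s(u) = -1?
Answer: -26/7 + 2*I ≈ -3.7143 + 2.0*I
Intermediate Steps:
b(K) = -4 + 2*√(-5 + K) (b(K) = -4 + 2*√(K - 5) = -4 + 2*√(-5 + K))
G = -2/7 ≈ -0.28571
G*s(4) + b(4) = -2/7*(-1) + (-4 + 2*√(-5 + 4)) = 2/7 + (-4 + 2*√(-1)) = 2/7 + (-4 + 2*I) = -26/7 + 2*I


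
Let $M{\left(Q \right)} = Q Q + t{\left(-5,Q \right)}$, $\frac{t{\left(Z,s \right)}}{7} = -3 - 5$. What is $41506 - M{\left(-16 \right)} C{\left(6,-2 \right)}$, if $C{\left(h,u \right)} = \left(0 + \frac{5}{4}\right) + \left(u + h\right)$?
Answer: $40456$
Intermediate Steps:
$C{\left(h,u \right)} = \frac{5}{4} + h + u$ ($C{\left(h,u \right)} = \left(0 + 5 \cdot \frac{1}{4}\right) + \left(h + u\right) = \left(0 + \frac{5}{4}\right) + \left(h + u\right) = \frac{5}{4} + \left(h + u\right) = \frac{5}{4} + h + u$)
$t{\left(Z,s \right)} = -56$ ($t{\left(Z,s \right)} = 7 \left(-3 - 5\right) = 7 \left(-8\right) = -56$)
$M{\left(Q \right)} = -56 + Q^{2}$ ($M{\left(Q \right)} = Q Q - 56 = Q^{2} - 56 = -56 + Q^{2}$)
$41506 - M{\left(-16 \right)} C{\left(6,-2 \right)} = 41506 - \left(-56 + \left(-16\right)^{2}\right) \left(\frac{5}{4} + 6 - 2\right) = 41506 - \left(-56 + 256\right) \frac{21}{4} = 41506 - 200 \cdot \frac{21}{4} = 41506 - 1050 = 40456$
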